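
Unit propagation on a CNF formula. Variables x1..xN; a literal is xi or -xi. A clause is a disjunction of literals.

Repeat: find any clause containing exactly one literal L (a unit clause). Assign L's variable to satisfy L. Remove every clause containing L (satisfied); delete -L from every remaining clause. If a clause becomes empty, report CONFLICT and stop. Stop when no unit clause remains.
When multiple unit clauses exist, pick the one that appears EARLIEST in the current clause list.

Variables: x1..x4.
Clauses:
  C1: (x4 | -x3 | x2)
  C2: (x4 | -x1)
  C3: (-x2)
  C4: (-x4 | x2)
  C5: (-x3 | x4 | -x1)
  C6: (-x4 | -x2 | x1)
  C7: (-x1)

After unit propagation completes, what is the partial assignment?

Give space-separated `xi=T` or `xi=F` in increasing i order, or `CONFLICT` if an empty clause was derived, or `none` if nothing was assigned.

unit clause [-2] forces x2=F; simplify:
  drop 2 from [4, -3, 2] -> [4, -3]
  drop 2 from [-4, 2] -> [-4]
  satisfied 2 clause(s); 5 remain; assigned so far: [2]
unit clause [-4] forces x4=F; simplify:
  drop 4 from [4, -3] -> [-3]
  drop 4 from [4, -1] -> [-1]
  drop 4 from [-3, 4, -1] -> [-3, -1]
  satisfied 1 clause(s); 4 remain; assigned so far: [2, 4]
unit clause [-3] forces x3=F; simplify:
  satisfied 2 clause(s); 2 remain; assigned so far: [2, 3, 4]
unit clause [-1] forces x1=F; simplify:
  satisfied 2 clause(s); 0 remain; assigned so far: [1, 2, 3, 4]

Answer: x1=F x2=F x3=F x4=F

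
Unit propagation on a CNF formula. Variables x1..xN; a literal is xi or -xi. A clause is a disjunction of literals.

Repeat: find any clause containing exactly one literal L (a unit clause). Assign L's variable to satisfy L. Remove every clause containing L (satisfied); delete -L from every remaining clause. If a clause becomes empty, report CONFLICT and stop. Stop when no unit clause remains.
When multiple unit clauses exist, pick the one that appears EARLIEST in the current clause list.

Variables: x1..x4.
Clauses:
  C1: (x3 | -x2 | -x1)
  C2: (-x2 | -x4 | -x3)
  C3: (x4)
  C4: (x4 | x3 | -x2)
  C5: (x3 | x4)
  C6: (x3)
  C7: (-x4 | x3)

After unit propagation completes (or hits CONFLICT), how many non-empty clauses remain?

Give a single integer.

Answer: 0

Derivation:
unit clause [4] forces x4=T; simplify:
  drop -4 from [-2, -4, -3] -> [-2, -3]
  drop -4 from [-4, 3] -> [3]
  satisfied 3 clause(s); 4 remain; assigned so far: [4]
unit clause [3] forces x3=T; simplify:
  drop -3 from [-2, -3] -> [-2]
  satisfied 3 clause(s); 1 remain; assigned so far: [3, 4]
unit clause [-2] forces x2=F; simplify:
  satisfied 1 clause(s); 0 remain; assigned so far: [2, 3, 4]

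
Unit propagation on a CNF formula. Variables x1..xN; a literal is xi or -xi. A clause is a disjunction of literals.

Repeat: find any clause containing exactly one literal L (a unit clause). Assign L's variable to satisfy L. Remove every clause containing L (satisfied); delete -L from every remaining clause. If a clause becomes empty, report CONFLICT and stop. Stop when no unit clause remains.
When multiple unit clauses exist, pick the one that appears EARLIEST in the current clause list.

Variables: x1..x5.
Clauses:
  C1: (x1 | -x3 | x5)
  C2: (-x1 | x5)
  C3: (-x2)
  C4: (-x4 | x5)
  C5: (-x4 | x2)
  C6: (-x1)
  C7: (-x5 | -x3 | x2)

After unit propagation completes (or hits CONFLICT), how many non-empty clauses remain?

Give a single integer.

unit clause [-2] forces x2=F; simplify:
  drop 2 from [-4, 2] -> [-4]
  drop 2 from [-5, -3, 2] -> [-5, -3]
  satisfied 1 clause(s); 6 remain; assigned so far: [2]
unit clause [-4] forces x4=F; simplify:
  satisfied 2 clause(s); 4 remain; assigned so far: [2, 4]
unit clause [-1] forces x1=F; simplify:
  drop 1 from [1, -3, 5] -> [-3, 5]
  satisfied 2 clause(s); 2 remain; assigned so far: [1, 2, 4]

Answer: 2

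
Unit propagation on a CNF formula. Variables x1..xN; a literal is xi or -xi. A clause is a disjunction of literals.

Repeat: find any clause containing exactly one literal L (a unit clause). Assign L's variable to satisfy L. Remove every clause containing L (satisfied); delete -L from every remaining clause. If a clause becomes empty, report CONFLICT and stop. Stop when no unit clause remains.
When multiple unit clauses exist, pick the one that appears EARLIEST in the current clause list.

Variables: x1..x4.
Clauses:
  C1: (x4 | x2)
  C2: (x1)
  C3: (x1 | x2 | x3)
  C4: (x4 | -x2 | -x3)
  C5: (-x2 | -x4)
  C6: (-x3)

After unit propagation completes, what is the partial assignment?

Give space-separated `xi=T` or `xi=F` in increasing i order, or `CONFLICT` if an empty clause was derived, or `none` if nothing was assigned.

unit clause [1] forces x1=T; simplify:
  satisfied 2 clause(s); 4 remain; assigned so far: [1]
unit clause [-3] forces x3=F; simplify:
  satisfied 2 clause(s); 2 remain; assigned so far: [1, 3]

Answer: x1=T x3=F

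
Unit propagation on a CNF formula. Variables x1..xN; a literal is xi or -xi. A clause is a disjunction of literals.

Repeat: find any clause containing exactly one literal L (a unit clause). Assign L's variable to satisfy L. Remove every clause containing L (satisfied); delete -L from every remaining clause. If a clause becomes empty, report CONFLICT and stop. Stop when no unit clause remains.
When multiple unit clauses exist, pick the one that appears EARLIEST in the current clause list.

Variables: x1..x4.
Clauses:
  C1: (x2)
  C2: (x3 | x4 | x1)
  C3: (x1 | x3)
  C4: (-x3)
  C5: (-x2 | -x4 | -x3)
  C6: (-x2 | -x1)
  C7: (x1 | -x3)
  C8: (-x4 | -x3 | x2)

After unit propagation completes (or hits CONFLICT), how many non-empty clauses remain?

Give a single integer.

Answer: 0

Derivation:
unit clause [2] forces x2=T; simplify:
  drop -2 from [-2, -4, -3] -> [-4, -3]
  drop -2 from [-2, -1] -> [-1]
  satisfied 2 clause(s); 6 remain; assigned so far: [2]
unit clause [-3] forces x3=F; simplify:
  drop 3 from [3, 4, 1] -> [4, 1]
  drop 3 from [1, 3] -> [1]
  satisfied 3 clause(s); 3 remain; assigned so far: [2, 3]
unit clause [1] forces x1=T; simplify:
  drop -1 from [-1] -> [] (empty!)
  satisfied 2 clause(s); 1 remain; assigned so far: [1, 2, 3]
CONFLICT (empty clause)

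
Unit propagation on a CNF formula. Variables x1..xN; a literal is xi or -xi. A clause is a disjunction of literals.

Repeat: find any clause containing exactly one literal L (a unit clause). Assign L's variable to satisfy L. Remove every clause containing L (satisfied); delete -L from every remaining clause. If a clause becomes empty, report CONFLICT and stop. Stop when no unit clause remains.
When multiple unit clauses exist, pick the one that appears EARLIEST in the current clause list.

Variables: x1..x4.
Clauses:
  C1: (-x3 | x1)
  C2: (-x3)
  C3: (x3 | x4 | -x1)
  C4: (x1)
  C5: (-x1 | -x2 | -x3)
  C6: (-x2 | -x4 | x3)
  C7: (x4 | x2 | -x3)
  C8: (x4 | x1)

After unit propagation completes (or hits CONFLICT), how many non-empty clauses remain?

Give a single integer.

unit clause [-3] forces x3=F; simplify:
  drop 3 from [3, 4, -1] -> [4, -1]
  drop 3 from [-2, -4, 3] -> [-2, -4]
  satisfied 4 clause(s); 4 remain; assigned so far: [3]
unit clause [1] forces x1=T; simplify:
  drop -1 from [4, -1] -> [4]
  satisfied 2 clause(s); 2 remain; assigned so far: [1, 3]
unit clause [4] forces x4=T; simplify:
  drop -4 from [-2, -4] -> [-2]
  satisfied 1 clause(s); 1 remain; assigned so far: [1, 3, 4]
unit clause [-2] forces x2=F; simplify:
  satisfied 1 clause(s); 0 remain; assigned so far: [1, 2, 3, 4]

Answer: 0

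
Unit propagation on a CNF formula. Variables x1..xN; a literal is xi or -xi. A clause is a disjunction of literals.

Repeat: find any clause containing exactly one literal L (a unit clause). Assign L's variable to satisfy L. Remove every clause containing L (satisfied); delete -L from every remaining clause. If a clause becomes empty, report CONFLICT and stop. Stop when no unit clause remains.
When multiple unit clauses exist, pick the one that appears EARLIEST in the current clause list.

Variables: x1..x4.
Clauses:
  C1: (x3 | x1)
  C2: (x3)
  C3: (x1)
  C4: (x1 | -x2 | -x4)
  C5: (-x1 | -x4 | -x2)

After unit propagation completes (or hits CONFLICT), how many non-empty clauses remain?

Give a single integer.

Answer: 1

Derivation:
unit clause [3] forces x3=T; simplify:
  satisfied 2 clause(s); 3 remain; assigned so far: [3]
unit clause [1] forces x1=T; simplify:
  drop -1 from [-1, -4, -2] -> [-4, -2]
  satisfied 2 clause(s); 1 remain; assigned so far: [1, 3]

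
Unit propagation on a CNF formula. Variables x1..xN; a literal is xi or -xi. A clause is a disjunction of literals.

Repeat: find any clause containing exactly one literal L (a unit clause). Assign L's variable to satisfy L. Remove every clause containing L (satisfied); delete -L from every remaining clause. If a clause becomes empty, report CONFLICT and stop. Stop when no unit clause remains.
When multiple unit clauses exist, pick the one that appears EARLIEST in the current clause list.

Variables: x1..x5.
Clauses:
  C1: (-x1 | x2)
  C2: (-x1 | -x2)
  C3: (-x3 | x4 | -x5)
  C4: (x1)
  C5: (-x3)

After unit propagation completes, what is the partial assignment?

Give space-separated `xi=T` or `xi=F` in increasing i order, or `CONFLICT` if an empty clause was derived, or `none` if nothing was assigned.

Answer: CONFLICT

Derivation:
unit clause [1] forces x1=T; simplify:
  drop -1 from [-1, 2] -> [2]
  drop -1 from [-1, -2] -> [-2]
  satisfied 1 clause(s); 4 remain; assigned so far: [1]
unit clause [2] forces x2=T; simplify:
  drop -2 from [-2] -> [] (empty!)
  satisfied 1 clause(s); 3 remain; assigned so far: [1, 2]
CONFLICT (empty clause)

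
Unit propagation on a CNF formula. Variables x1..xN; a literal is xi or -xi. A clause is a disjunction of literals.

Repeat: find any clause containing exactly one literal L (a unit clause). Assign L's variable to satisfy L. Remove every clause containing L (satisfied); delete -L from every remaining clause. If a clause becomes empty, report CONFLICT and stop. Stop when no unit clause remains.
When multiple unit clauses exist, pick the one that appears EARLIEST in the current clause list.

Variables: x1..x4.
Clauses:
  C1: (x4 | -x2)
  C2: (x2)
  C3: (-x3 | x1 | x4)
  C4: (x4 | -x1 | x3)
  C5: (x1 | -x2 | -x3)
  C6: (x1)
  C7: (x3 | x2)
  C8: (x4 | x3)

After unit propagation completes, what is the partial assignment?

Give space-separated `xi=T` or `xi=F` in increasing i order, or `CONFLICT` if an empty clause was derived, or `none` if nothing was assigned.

unit clause [2] forces x2=T; simplify:
  drop -2 from [4, -2] -> [4]
  drop -2 from [1, -2, -3] -> [1, -3]
  satisfied 2 clause(s); 6 remain; assigned so far: [2]
unit clause [4] forces x4=T; simplify:
  satisfied 4 clause(s); 2 remain; assigned so far: [2, 4]
unit clause [1] forces x1=T; simplify:
  satisfied 2 clause(s); 0 remain; assigned so far: [1, 2, 4]

Answer: x1=T x2=T x4=T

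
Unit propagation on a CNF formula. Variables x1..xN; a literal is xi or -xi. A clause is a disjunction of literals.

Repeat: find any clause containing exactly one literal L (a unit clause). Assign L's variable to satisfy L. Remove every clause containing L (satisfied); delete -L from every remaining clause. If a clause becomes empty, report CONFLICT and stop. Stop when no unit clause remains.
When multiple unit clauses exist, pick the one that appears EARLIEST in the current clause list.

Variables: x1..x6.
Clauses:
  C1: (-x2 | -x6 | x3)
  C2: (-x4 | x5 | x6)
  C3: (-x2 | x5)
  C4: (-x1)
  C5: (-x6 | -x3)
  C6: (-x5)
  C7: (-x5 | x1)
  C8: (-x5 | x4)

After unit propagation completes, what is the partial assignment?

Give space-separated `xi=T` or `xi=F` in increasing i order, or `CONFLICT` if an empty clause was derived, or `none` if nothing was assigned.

Answer: x1=F x2=F x5=F

Derivation:
unit clause [-1] forces x1=F; simplify:
  drop 1 from [-5, 1] -> [-5]
  satisfied 1 clause(s); 7 remain; assigned so far: [1]
unit clause [-5] forces x5=F; simplify:
  drop 5 from [-4, 5, 6] -> [-4, 6]
  drop 5 from [-2, 5] -> [-2]
  satisfied 3 clause(s); 4 remain; assigned so far: [1, 5]
unit clause [-2] forces x2=F; simplify:
  satisfied 2 clause(s); 2 remain; assigned so far: [1, 2, 5]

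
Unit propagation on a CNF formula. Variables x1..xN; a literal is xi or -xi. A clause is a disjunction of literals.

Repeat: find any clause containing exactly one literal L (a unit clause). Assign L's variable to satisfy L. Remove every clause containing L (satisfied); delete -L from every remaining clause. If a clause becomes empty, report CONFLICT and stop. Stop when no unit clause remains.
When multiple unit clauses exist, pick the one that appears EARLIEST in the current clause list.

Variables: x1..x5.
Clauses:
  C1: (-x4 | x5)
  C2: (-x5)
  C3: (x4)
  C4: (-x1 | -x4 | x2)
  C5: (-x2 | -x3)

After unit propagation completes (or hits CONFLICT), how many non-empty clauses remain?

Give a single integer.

Answer: 1

Derivation:
unit clause [-5] forces x5=F; simplify:
  drop 5 from [-4, 5] -> [-4]
  satisfied 1 clause(s); 4 remain; assigned so far: [5]
unit clause [-4] forces x4=F; simplify:
  drop 4 from [4] -> [] (empty!)
  satisfied 2 clause(s); 2 remain; assigned so far: [4, 5]
CONFLICT (empty clause)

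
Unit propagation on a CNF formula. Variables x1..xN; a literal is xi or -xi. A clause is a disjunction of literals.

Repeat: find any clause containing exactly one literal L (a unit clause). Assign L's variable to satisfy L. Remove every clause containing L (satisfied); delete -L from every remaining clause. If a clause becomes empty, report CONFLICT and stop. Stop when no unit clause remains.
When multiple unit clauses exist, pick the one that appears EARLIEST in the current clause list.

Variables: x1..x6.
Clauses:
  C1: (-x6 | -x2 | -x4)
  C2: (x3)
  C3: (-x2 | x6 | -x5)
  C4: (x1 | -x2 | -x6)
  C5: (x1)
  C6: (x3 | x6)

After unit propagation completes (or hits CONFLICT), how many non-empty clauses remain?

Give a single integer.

unit clause [3] forces x3=T; simplify:
  satisfied 2 clause(s); 4 remain; assigned so far: [3]
unit clause [1] forces x1=T; simplify:
  satisfied 2 clause(s); 2 remain; assigned so far: [1, 3]

Answer: 2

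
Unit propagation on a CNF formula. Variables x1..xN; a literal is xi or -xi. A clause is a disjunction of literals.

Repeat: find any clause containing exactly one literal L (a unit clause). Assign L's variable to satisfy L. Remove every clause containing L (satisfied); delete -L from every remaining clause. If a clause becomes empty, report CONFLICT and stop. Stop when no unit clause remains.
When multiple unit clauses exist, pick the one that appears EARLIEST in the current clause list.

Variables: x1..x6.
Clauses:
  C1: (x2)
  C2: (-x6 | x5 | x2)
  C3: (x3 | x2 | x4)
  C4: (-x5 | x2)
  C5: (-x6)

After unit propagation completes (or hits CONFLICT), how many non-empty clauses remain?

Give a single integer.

Answer: 0

Derivation:
unit clause [2] forces x2=T; simplify:
  satisfied 4 clause(s); 1 remain; assigned so far: [2]
unit clause [-6] forces x6=F; simplify:
  satisfied 1 clause(s); 0 remain; assigned so far: [2, 6]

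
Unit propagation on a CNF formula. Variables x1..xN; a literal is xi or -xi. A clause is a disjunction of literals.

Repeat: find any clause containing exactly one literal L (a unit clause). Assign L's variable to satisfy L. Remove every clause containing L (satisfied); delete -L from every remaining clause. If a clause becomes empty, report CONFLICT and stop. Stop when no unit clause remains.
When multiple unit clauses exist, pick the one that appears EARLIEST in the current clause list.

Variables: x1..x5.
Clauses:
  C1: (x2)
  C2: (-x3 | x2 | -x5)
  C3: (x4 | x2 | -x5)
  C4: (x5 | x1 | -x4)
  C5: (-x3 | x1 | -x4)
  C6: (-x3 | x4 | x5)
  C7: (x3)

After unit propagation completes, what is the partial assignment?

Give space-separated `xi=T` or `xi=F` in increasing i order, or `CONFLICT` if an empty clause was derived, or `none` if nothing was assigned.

Answer: x2=T x3=T

Derivation:
unit clause [2] forces x2=T; simplify:
  satisfied 3 clause(s); 4 remain; assigned so far: [2]
unit clause [3] forces x3=T; simplify:
  drop -3 from [-3, 1, -4] -> [1, -4]
  drop -3 from [-3, 4, 5] -> [4, 5]
  satisfied 1 clause(s); 3 remain; assigned so far: [2, 3]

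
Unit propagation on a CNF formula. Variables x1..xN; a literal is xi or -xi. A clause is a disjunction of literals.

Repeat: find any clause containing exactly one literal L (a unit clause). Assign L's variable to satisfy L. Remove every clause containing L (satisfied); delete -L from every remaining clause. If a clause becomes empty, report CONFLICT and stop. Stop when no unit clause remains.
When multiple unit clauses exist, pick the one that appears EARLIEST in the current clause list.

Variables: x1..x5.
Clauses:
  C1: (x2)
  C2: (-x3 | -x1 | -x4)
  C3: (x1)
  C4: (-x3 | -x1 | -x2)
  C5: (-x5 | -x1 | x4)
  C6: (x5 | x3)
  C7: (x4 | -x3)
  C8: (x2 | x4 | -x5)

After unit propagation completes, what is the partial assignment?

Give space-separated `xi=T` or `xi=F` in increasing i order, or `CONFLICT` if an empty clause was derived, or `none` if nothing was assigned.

unit clause [2] forces x2=T; simplify:
  drop -2 from [-3, -1, -2] -> [-3, -1]
  satisfied 2 clause(s); 6 remain; assigned so far: [2]
unit clause [1] forces x1=T; simplify:
  drop -1 from [-3, -1, -4] -> [-3, -4]
  drop -1 from [-3, -1] -> [-3]
  drop -1 from [-5, -1, 4] -> [-5, 4]
  satisfied 1 clause(s); 5 remain; assigned so far: [1, 2]
unit clause [-3] forces x3=F; simplify:
  drop 3 from [5, 3] -> [5]
  satisfied 3 clause(s); 2 remain; assigned so far: [1, 2, 3]
unit clause [5] forces x5=T; simplify:
  drop -5 from [-5, 4] -> [4]
  satisfied 1 clause(s); 1 remain; assigned so far: [1, 2, 3, 5]
unit clause [4] forces x4=T; simplify:
  satisfied 1 clause(s); 0 remain; assigned so far: [1, 2, 3, 4, 5]

Answer: x1=T x2=T x3=F x4=T x5=T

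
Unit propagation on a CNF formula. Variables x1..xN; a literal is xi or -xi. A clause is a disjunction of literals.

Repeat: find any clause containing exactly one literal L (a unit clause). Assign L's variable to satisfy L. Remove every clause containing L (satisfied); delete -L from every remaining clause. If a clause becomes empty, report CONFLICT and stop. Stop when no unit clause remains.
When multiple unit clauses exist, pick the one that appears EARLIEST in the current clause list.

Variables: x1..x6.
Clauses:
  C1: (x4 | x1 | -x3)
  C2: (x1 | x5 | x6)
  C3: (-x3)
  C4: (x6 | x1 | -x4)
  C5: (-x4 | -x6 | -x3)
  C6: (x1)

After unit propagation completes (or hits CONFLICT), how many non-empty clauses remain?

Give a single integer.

unit clause [-3] forces x3=F; simplify:
  satisfied 3 clause(s); 3 remain; assigned so far: [3]
unit clause [1] forces x1=T; simplify:
  satisfied 3 clause(s); 0 remain; assigned so far: [1, 3]

Answer: 0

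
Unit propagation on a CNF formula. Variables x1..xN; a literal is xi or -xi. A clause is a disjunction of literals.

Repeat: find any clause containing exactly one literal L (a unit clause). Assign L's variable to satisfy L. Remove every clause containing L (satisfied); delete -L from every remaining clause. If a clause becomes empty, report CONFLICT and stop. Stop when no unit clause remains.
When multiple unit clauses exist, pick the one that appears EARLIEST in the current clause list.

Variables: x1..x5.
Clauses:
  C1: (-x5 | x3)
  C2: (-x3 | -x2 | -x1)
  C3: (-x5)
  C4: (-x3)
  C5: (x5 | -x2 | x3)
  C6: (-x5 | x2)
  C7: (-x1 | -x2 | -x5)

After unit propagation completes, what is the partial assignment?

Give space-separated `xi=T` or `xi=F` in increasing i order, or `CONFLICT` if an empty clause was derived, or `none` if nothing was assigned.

unit clause [-5] forces x5=F; simplify:
  drop 5 from [5, -2, 3] -> [-2, 3]
  satisfied 4 clause(s); 3 remain; assigned so far: [5]
unit clause [-3] forces x3=F; simplify:
  drop 3 from [-2, 3] -> [-2]
  satisfied 2 clause(s); 1 remain; assigned so far: [3, 5]
unit clause [-2] forces x2=F; simplify:
  satisfied 1 clause(s); 0 remain; assigned so far: [2, 3, 5]

Answer: x2=F x3=F x5=F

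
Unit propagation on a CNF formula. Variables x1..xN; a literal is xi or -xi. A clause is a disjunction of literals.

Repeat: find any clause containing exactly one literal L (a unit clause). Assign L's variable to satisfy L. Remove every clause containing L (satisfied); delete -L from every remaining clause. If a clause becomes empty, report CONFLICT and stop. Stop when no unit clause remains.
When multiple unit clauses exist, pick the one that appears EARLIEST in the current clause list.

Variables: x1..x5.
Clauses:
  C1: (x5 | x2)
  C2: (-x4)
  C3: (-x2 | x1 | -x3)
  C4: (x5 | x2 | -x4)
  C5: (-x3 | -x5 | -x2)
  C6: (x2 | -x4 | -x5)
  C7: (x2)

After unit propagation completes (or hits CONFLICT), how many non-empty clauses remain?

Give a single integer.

unit clause [-4] forces x4=F; simplify:
  satisfied 3 clause(s); 4 remain; assigned so far: [4]
unit clause [2] forces x2=T; simplify:
  drop -2 from [-2, 1, -3] -> [1, -3]
  drop -2 from [-3, -5, -2] -> [-3, -5]
  satisfied 2 clause(s); 2 remain; assigned so far: [2, 4]

Answer: 2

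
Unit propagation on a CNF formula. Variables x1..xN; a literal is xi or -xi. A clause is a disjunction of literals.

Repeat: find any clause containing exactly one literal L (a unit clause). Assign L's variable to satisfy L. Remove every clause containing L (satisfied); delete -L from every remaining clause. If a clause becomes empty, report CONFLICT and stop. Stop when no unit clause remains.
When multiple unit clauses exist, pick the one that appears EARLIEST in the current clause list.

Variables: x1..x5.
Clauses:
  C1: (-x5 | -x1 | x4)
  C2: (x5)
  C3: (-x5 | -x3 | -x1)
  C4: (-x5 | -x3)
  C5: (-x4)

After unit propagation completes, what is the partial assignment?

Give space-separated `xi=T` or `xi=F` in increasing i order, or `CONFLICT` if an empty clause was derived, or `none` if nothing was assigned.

unit clause [5] forces x5=T; simplify:
  drop -5 from [-5, -1, 4] -> [-1, 4]
  drop -5 from [-5, -3, -1] -> [-3, -1]
  drop -5 from [-5, -3] -> [-3]
  satisfied 1 clause(s); 4 remain; assigned so far: [5]
unit clause [-3] forces x3=F; simplify:
  satisfied 2 clause(s); 2 remain; assigned so far: [3, 5]
unit clause [-4] forces x4=F; simplify:
  drop 4 from [-1, 4] -> [-1]
  satisfied 1 clause(s); 1 remain; assigned so far: [3, 4, 5]
unit clause [-1] forces x1=F; simplify:
  satisfied 1 clause(s); 0 remain; assigned so far: [1, 3, 4, 5]

Answer: x1=F x3=F x4=F x5=T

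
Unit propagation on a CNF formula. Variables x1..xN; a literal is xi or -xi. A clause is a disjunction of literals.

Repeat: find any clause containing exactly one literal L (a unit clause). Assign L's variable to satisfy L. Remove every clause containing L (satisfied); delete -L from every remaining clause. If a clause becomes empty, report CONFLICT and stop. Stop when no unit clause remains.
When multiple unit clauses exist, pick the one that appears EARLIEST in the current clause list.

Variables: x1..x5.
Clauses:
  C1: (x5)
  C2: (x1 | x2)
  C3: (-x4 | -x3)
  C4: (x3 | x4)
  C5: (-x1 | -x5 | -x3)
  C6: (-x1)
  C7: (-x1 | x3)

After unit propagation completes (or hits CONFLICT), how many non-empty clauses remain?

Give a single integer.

unit clause [5] forces x5=T; simplify:
  drop -5 from [-1, -5, -3] -> [-1, -3]
  satisfied 1 clause(s); 6 remain; assigned so far: [5]
unit clause [-1] forces x1=F; simplify:
  drop 1 from [1, 2] -> [2]
  satisfied 3 clause(s); 3 remain; assigned so far: [1, 5]
unit clause [2] forces x2=T; simplify:
  satisfied 1 clause(s); 2 remain; assigned so far: [1, 2, 5]

Answer: 2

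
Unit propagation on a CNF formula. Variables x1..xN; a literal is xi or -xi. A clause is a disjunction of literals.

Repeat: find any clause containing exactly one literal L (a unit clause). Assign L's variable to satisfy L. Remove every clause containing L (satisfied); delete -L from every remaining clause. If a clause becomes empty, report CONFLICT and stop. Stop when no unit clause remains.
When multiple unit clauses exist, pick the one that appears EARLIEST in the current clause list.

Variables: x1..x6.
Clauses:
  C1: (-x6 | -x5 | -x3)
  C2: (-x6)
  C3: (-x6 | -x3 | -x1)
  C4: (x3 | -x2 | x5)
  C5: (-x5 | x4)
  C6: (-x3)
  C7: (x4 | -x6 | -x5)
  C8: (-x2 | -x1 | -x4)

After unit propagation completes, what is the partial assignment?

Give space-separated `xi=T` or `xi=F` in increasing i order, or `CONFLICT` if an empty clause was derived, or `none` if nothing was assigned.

Answer: x3=F x6=F

Derivation:
unit clause [-6] forces x6=F; simplify:
  satisfied 4 clause(s); 4 remain; assigned so far: [6]
unit clause [-3] forces x3=F; simplify:
  drop 3 from [3, -2, 5] -> [-2, 5]
  satisfied 1 clause(s); 3 remain; assigned so far: [3, 6]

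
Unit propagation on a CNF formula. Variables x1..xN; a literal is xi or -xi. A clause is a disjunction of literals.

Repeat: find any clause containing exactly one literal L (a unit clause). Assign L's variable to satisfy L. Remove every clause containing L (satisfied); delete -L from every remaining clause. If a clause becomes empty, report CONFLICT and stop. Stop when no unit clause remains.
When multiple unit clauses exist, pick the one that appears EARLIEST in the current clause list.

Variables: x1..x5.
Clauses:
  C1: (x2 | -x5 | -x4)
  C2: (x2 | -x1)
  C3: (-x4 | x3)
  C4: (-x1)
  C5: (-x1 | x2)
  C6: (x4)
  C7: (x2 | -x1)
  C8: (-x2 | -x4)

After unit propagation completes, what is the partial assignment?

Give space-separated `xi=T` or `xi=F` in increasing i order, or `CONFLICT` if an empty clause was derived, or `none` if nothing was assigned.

Answer: x1=F x2=F x3=T x4=T x5=F

Derivation:
unit clause [-1] forces x1=F; simplify:
  satisfied 4 clause(s); 4 remain; assigned so far: [1]
unit clause [4] forces x4=T; simplify:
  drop -4 from [2, -5, -4] -> [2, -5]
  drop -4 from [-4, 3] -> [3]
  drop -4 from [-2, -4] -> [-2]
  satisfied 1 clause(s); 3 remain; assigned so far: [1, 4]
unit clause [3] forces x3=T; simplify:
  satisfied 1 clause(s); 2 remain; assigned so far: [1, 3, 4]
unit clause [-2] forces x2=F; simplify:
  drop 2 from [2, -5] -> [-5]
  satisfied 1 clause(s); 1 remain; assigned so far: [1, 2, 3, 4]
unit clause [-5] forces x5=F; simplify:
  satisfied 1 clause(s); 0 remain; assigned so far: [1, 2, 3, 4, 5]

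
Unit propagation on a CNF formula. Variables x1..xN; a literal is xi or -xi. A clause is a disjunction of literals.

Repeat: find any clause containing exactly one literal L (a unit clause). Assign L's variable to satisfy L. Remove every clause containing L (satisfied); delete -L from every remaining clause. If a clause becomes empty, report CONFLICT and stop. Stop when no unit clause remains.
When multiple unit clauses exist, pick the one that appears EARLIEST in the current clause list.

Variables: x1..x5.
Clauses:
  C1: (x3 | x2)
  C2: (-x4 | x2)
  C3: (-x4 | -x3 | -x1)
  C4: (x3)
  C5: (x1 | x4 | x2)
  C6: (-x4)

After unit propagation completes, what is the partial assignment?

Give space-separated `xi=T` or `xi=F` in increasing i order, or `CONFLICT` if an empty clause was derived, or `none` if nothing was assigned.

unit clause [3] forces x3=T; simplify:
  drop -3 from [-4, -3, -1] -> [-4, -1]
  satisfied 2 clause(s); 4 remain; assigned so far: [3]
unit clause [-4] forces x4=F; simplify:
  drop 4 from [1, 4, 2] -> [1, 2]
  satisfied 3 clause(s); 1 remain; assigned so far: [3, 4]

Answer: x3=T x4=F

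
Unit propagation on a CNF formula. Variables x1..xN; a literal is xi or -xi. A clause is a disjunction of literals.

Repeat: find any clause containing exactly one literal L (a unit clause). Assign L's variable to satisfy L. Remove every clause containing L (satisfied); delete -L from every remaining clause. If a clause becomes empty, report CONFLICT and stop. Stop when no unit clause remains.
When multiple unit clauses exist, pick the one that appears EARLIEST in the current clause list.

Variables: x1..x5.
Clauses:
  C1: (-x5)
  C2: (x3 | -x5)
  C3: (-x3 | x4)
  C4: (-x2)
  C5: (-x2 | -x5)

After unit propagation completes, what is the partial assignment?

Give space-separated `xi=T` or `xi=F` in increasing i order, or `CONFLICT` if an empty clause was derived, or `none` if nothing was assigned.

unit clause [-5] forces x5=F; simplify:
  satisfied 3 clause(s); 2 remain; assigned so far: [5]
unit clause [-2] forces x2=F; simplify:
  satisfied 1 clause(s); 1 remain; assigned so far: [2, 5]

Answer: x2=F x5=F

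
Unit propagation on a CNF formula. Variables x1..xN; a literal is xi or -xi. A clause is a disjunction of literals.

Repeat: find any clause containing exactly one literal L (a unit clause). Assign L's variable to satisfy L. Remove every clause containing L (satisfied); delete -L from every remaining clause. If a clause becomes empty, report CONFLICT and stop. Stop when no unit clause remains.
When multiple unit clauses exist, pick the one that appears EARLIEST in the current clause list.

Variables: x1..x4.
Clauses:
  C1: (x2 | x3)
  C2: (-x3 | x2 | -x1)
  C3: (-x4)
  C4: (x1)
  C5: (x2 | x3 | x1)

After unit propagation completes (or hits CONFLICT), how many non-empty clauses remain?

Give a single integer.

Answer: 2

Derivation:
unit clause [-4] forces x4=F; simplify:
  satisfied 1 clause(s); 4 remain; assigned so far: [4]
unit clause [1] forces x1=T; simplify:
  drop -1 from [-3, 2, -1] -> [-3, 2]
  satisfied 2 clause(s); 2 remain; assigned so far: [1, 4]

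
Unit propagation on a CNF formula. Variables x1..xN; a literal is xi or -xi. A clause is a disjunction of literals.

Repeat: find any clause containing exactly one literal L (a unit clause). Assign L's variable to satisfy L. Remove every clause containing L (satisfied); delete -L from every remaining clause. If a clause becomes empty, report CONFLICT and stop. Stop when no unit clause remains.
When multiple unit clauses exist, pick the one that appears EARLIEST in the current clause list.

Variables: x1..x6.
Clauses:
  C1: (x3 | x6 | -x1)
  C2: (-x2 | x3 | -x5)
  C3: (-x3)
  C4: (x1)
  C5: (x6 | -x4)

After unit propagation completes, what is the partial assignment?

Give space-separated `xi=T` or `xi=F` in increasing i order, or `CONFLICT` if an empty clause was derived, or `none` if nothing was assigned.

Answer: x1=T x3=F x6=T

Derivation:
unit clause [-3] forces x3=F; simplify:
  drop 3 from [3, 6, -1] -> [6, -1]
  drop 3 from [-2, 3, -5] -> [-2, -5]
  satisfied 1 clause(s); 4 remain; assigned so far: [3]
unit clause [1] forces x1=T; simplify:
  drop -1 from [6, -1] -> [6]
  satisfied 1 clause(s); 3 remain; assigned so far: [1, 3]
unit clause [6] forces x6=T; simplify:
  satisfied 2 clause(s); 1 remain; assigned so far: [1, 3, 6]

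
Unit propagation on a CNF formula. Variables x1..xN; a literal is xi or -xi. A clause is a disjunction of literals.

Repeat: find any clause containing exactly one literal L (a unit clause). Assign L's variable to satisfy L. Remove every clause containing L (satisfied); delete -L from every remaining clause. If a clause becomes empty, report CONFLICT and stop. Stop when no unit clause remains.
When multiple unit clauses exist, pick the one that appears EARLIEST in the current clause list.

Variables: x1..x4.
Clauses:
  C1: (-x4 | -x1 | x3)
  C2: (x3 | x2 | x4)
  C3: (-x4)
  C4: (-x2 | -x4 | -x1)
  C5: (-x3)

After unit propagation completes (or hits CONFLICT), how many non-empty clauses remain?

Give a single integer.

Answer: 0

Derivation:
unit clause [-4] forces x4=F; simplify:
  drop 4 from [3, 2, 4] -> [3, 2]
  satisfied 3 clause(s); 2 remain; assigned so far: [4]
unit clause [-3] forces x3=F; simplify:
  drop 3 from [3, 2] -> [2]
  satisfied 1 clause(s); 1 remain; assigned so far: [3, 4]
unit clause [2] forces x2=T; simplify:
  satisfied 1 clause(s); 0 remain; assigned so far: [2, 3, 4]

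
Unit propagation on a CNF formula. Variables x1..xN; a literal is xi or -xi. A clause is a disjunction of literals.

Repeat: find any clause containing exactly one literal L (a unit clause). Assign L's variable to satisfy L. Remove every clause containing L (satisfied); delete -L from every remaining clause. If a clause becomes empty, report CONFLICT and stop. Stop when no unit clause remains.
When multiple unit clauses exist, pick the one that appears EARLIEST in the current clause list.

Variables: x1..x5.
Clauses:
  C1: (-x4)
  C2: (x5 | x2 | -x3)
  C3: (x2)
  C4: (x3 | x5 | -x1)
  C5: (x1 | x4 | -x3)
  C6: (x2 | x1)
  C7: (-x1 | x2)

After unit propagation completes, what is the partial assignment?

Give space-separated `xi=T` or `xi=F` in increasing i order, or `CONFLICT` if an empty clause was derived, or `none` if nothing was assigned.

Answer: x2=T x4=F

Derivation:
unit clause [-4] forces x4=F; simplify:
  drop 4 from [1, 4, -3] -> [1, -3]
  satisfied 1 clause(s); 6 remain; assigned so far: [4]
unit clause [2] forces x2=T; simplify:
  satisfied 4 clause(s); 2 remain; assigned so far: [2, 4]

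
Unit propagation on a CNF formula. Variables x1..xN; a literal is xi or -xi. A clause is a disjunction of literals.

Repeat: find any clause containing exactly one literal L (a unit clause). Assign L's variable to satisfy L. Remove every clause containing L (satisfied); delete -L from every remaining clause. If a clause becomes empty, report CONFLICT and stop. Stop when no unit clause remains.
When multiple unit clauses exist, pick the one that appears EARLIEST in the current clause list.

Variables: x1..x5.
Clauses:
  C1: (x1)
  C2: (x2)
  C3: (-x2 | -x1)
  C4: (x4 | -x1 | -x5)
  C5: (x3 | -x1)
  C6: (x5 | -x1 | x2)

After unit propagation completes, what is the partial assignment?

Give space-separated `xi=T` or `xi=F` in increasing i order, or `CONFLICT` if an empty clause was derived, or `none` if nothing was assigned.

unit clause [1] forces x1=T; simplify:
  drop -1 from [-2, -1] -> [-2]
  drop -1 from [4, -1, -5] -> [4, -5]
  drop -1 from [3, -1] -> [3]
  drop -1 from [5, -1, 2] -> [5, 2]
  satisfied 1 clause(s); 5 remain; assigned so far: [1]
unit clause [2] forces x2=T; simplify:
  drop -2 from [-2] -> [] (empty!)
  satisfied 2 clause(s); 3 remain; assigned so far: [1, 2]
CONFLICT (empty clause)

Answer: CONFLICT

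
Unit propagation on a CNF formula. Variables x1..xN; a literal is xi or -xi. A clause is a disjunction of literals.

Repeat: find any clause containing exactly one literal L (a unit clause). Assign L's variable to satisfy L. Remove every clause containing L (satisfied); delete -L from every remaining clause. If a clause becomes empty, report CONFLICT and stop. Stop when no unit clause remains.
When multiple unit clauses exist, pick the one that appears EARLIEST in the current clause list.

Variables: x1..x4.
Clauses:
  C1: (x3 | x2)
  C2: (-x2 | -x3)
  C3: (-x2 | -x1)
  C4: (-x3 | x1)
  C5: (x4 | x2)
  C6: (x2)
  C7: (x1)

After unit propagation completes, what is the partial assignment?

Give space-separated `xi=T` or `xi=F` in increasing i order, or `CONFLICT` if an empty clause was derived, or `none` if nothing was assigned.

Answer: CONFLICT

Derivation:
unit clause [2] forces x2=T; simplify:
  drop -2 from [-2, -3] -> [-3]
  drop -2 from [-2, -1] -> [-1]
  satisfied 3 clause(s); 4 remain; assigned so far: [2]
unit clause [-3] forces x3=F; simplify:
  satisfied 2 clause(s); 2 remain; assigned so far: [2, 3]
unit clause [-1] forces x1=F; simplify:
  drop 1 from [1] -> [] (empty!)
  satisfied 1 clause(s); 1 remain; assigned so far: [1, 2, 3]
CONFLICT (empty clause)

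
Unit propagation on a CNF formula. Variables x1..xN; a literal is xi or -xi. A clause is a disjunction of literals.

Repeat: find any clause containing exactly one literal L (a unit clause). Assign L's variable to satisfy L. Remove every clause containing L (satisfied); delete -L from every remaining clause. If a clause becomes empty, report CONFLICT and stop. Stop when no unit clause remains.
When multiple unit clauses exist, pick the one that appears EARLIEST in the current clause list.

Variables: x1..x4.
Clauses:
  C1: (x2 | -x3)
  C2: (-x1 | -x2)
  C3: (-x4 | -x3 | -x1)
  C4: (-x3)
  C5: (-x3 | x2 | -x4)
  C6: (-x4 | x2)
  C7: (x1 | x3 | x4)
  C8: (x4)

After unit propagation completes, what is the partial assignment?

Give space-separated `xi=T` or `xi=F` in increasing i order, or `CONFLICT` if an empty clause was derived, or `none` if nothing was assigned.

unit clause [-3] forces x3=F; simplify:
  drop 3 from [1, 3, 4] -> [1, 4]
  satisfied 4 clause(s); 4 remain; assigned so far: [3]
unit clause [4] forces x4=T; simplify:
  drop -4 from [-4, 2] -> [2]
  satisfied 2 clause(s); 2 remain; assigned so far: [3, 4]
unit clause [2] forces x2=T; simplify:
  drop -2 from [-1, -2] -> [-1]
  satisfied 1 clause(s); 1 remain; assigned so far: [2, 3, 4]
unit clause [-1] forces x1=F; simplify:
  satisfied 1 clause(s); 0 remain; assigned so far: [1, 2, 3, 4]

Answer: x1=F x2=T x3=F x4=T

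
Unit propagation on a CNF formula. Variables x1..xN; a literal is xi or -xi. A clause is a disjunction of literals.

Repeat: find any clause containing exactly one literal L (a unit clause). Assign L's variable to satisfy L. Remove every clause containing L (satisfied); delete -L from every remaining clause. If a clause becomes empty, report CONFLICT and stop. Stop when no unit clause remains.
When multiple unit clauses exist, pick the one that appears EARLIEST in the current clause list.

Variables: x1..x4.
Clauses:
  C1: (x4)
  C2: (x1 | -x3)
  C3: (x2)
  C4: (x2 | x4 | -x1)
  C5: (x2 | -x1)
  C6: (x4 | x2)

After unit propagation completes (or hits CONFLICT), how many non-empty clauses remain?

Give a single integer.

Answer: 1

Derivation:
unit clause [4] forces x4=T; simplify:
  satisfied 3 clause(s); 3 remain; assigned so far: [4]
unit clause [2] forces x2=T; simplify:
  satisfied 2 clause(s); 1 remain; assigned so far: [2, 4]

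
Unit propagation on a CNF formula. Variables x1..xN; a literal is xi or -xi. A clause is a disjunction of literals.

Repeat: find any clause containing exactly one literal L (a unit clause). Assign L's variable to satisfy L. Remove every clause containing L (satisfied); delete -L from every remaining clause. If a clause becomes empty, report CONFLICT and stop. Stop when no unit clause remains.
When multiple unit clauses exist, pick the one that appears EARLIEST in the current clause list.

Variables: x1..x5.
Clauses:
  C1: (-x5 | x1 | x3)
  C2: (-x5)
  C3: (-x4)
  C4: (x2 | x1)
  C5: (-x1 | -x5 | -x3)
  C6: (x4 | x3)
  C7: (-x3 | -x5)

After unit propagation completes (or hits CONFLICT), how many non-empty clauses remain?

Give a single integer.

unit clause [-5] forces x5=F; simplify:
  satisfied 4 clause(s); 3 remain; assigned so far: [5]
unit clause [-4] forces x4=F; simplify:
  drop 4 from [4, 3] -> [3]
  satisfied 1 clause(s); 2 remain; assigned so far: [4, 5]
unit clause [3] forces x3=T; simplify:
  satisfied 1 clause(s); 1 remain; assigned so far: [3, 4, 5]

Answer: 1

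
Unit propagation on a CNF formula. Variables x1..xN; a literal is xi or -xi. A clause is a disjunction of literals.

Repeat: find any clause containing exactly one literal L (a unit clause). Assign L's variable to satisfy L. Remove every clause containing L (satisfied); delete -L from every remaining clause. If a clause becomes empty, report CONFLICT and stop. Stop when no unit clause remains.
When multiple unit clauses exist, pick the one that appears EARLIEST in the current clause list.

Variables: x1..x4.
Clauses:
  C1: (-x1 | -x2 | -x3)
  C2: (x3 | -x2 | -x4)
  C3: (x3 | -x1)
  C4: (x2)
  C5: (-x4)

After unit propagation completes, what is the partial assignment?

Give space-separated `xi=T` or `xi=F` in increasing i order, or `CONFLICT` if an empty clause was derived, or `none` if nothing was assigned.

unit clause [2] forces x2=T; simplify:
  drop -2 from [-1, -2, -3] -> [-1, -3]
  drop -2 from [3, -2, -4] -> [3, -4]
  satisfied 1 clause(s); 4 remain; assigned so far: [2]
unit clause [-4] forces x4=F; simplify:
  satisfied 2 clause(s); 2 remain; assigned so far: [2, 4]

Answer: x2=T x4=F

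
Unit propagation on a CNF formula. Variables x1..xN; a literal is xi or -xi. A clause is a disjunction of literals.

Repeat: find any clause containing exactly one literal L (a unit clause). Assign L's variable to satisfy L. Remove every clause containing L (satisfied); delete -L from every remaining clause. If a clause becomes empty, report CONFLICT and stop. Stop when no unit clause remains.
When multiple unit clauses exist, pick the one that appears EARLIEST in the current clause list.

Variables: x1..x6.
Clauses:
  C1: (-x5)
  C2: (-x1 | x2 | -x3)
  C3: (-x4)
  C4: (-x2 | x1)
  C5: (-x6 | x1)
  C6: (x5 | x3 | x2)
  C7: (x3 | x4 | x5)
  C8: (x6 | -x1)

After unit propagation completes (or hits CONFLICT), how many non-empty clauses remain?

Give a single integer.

Answer: 4

Derivation:
unit clause [-5] forces x5=F; simplify:
  drop 5 from [5, 3, 2] -> [3, 2]
  drop 5 from [3, 4, 5] -> [3, 4]
  satisfied 1 clause(s); 7 remain; assigned so far: [5]
unit clause [-4] forces x4=F; simplify:
  drop 4 from [3, 4] -> [3]
  satisfied 1 clause(s); 6 remain; assigned so far: [4, 5]
unit clause [3] forces x3=T; simplify:
  drop -3 from [-1, 2, -3] -> [-1, 2]
  satisfied 2 clause(s); 4 remain; assigned so far: [3, 4, 5]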